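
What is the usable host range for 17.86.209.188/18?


Network: 17.86.192.0
Broadcast: 17.86.255.255
First usable = network + 1
Last usable = broadcast - 1
Range: 17.86.192.1 to 17.86.255.254


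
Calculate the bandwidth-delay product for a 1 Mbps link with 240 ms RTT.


BDP = bandwidth * RTT
= 1 Mbps * 240 ms
= 1 * 1e6 * 240 / 1000 bits
= 240000 bits
= 30000 bytes
= 29.2969 KB
BDP = 240000 bits (30000 bytes)


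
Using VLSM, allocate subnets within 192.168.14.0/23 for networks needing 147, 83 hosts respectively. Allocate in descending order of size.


147 hosts -> /24 (254 usable): 192.168.14.0/24
83 hosts -> /25 (126 usable): 192.168.15.0/25
Allocation: 192.168.14.0/24 (147 hosts, 254 usable); 192.168.15.0/25 (83 hosts, 126 usable)


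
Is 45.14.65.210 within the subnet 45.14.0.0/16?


Subnet network: 45.14.0.0
Test IP AND mask: 45.14.0.0
Yes, 45.14.65.210 is in 45.14.0.0/16


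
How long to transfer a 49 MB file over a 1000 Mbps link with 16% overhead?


Effective throughput = 1000 * (1 - 16/100) = 840 Mbps
File size in Mb = 49 * 8 = 392 Mb
Time = 392 / 840
Time = 0.4667 seconds


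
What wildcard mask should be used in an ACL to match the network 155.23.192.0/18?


Subnet mask: 255.255.192.0
Wildcard = 255.255.255.255 - subnet mask
255 - 255 = 0
255 - 255 = 0
255 - 192 = 63
255 - 0 = 255
Wildcard: 0.0.63.255


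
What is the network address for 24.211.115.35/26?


IP:   00011000.11010011.01110011.00100011
Mask: 11111111.11111111.11111111.11000000
AND operation:
Net:  00011000.11010011.01110011.00000000
Network: 24.211.115.0/26


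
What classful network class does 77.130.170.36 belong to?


First octet: 77
Binary: 01001101
0xxxxxxx -> Class A (1-126)
Class A, default mask 255.0.0.0 (/8)


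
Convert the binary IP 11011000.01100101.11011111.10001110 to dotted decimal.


11011000 = 216
01100101 = 101
11011111 = 223
10001110 = 142
IP: 216.101.223.142


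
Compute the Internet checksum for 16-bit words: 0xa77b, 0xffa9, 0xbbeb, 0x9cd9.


Sum all words (with carry folding):
+ 0xa77b = 0xa77b
+ 0xffa9 = 0xa725
+ 0xbbeb = 0x6311
+ 0x9cd9 = 0xffea
One's complement: ~0xffea
Checksum = 0x0015


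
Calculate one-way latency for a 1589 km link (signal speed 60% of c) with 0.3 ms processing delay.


Speed = 0.6 * 3e5 km/s = 180000 km/s
Propagation delay = 1589 / 180000 = 0.0088 s = 8.8278 ms
Processing delay = 0.3 ms
Total one-way latency = 9.1278 ms


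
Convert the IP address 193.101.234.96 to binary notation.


193 = 11000001
101 = 01100101
234 = 11101010
96 = 01100000
Binary: 11000001.01100101.11101010.01100000


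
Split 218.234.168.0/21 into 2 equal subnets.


New prefix = 21 + 1 = 22
Each subnet has 1024 addresses
  218.234.168.0/22
  218.234.172.0/22
Subnets: 218.234.168.0/22, 218.234.172.0/22


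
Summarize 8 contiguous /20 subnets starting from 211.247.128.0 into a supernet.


Original prefix: /20
Number of subnets: 8 = 2^3
New prefix = 20 - 3 = 17
Supernet: 211.247.128.0/17


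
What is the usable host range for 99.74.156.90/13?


Network: 99.72.0.0
Broadcast: 99.79.255.255
First usable = network + 1
Last usable = broadcast - 1
Range: 99.72.0.1 to 99.79.255.254


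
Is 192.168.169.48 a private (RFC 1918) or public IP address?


RFC 1918 private ranges:
  10.0.0.0/8 (10.0.0.0 - 10.255.255.255)
  172.16.0.0/12 (172.16.0.0 - 172.31.255.255)
  192.168.0.0/16 (192.168.0.0 - 192.168.255.255)
Private (in 192.168.0.0/16)


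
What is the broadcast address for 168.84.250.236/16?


Network: 168.84.0.0/16
Host bits = 16
Set all host bits to 1:
Broadcast: 168.84.255.255


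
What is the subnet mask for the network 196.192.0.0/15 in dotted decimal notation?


/15 means 15 network bits, 17 host bits
Binary: 11111111111111100000000000000000
Mask: 255.254.0.0


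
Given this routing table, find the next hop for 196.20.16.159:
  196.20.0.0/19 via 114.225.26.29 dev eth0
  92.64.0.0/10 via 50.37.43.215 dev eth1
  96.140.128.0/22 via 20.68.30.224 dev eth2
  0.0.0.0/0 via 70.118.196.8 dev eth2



Longest prefix match for 196.20.16.159:
  /19 196.20.0.0: MATCH
  /10 92.64.0.0: no
  /22 96.140.128.0: no
  /0 0.0.0.0: MATCH
Selected: next-hop 114.225.26.29 via eth0 (matched /19)


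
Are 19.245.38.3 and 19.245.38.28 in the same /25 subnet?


Mask: 255.255.255.128
19.245.38.3 AND mask = 19.245.38.0
19.245.38.28 AND mask = 19.245.38.0
Yes, same subnet (19.245.38.0)


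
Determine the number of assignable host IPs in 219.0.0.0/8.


Host bits = 32 - 8 = 24
Total addresses = 2^24 = 16777216
Usable = total - 2 (network and broadcast)
Usable hosts: 16777214


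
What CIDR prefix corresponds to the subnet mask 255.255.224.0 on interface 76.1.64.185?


Binary: 11111111.11111111.11100000.00000000
Count leading 1s
Prefix: /19


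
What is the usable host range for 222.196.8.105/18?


Network: 222.196.0.0
Broadcast: 222.196.63.255
First usable = network + 1
Last usable = broadcast - 1
Range: 222.196.0.1 to 222.196.63.254


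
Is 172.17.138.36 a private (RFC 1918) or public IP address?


RFC 1918 private ranges:
  10.0.0.0/8 (10.0.0.0 - 10.255.255.255)
  172.16.0.0/12 (172.16.0.0 - 172.31.255.255)
  192.168.0.0/16 (192.168.0.0 - 192.168.255.255)
Private (in 172.16.0.0/12)


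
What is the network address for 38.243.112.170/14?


IP:   00100110.11110011.01110000.10101010
Mask: 11111111.11111100.00000000.00000000
AND operation:
Net:  00100110.11110000.00000000.00000000
Network: 38.240.0.0/14


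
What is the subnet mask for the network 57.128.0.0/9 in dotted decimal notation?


/9 means 9 network bits, 23 host bits
Binary: 11111111100000000000000000000000
Mask: 255.128.0.0


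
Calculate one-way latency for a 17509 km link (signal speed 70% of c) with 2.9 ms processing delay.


Speed = 0.7 * 3e5 km/s = 210000 km/s
Propagation delay = 17509 / 210000 = 0.0834 s = 83.3762 ms
Processing delay = 2.9 ms
Total one-way latency = 86.2762 ms


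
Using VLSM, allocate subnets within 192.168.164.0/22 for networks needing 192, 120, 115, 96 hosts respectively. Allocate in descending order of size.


192 hosts -> /24 (254 usable): 192.168.164.0/24
120 hosts -> /25 (126 usable): 192.168.165.0/25
115 hosts -> /25 (126 usable): 192.168.165.128/25
96 hosts -> /25 (126 usable): 192.168.166.0/25
Allocation: 192.168.164.0/24 (192 hosts, 254 usable); 192.168.165.0/25 (120 hosts, 126 usable); 192.168.165.128/25 (115 hosts, 126 usable); 192.168.166.0/25 (96 hosts, 126 usable)


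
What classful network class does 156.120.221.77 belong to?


First octet: 156
Binary: 10011100
10xxxxxx -> Class B (128-191)
Class B, default mask 255.255.0.0 (/16)


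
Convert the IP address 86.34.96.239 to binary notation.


86 = 01010110
34 = 00100010
96 = 01100000
239 = 11101111
Binary: 01010110.00100010.01100000.11101111


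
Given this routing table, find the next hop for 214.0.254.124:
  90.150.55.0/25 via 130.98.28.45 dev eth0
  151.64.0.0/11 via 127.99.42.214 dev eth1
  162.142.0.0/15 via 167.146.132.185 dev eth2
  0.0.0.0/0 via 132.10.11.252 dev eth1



Longest prefix match for 214.0.254.124:
  /25 90.150.55.0: no
  /11 151.64.0.0: no
  /15 162.142.0.0: no
  /0 0.0.0.0: MATCH
Selected: next-hop 132.10.11.252 via eth1 (matched /0)


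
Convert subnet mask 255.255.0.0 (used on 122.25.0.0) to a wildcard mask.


Subnet mask: 255.255.0.0
Wildcard = 255.255.255.255 - subnet mask
255 - 255 = 0
255 - 255 = 0
255 - 0 = 255
255 - 0 = 255
Wildcard: 0.0.255.255


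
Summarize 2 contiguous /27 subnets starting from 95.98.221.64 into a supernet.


Original prefix: /27
Number of subnets: 2 = 2^1
New prefix = 27 - 1 = 26
Supernet: 95.98.221.64/26


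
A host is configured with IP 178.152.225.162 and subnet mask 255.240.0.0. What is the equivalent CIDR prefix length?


Binary: 11111111.11110000.00000000.00000000
Count leading 1s
Prefix: /12


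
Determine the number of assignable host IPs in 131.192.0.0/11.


Host bits = 32 - 11 = 21
Total addresses = 2^21 = 2097152
Usable = total - 2 (network and broadcast)
Usable hosts: 2097150


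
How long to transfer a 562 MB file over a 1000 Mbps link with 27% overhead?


Effective throughput = 1000 * (1 - 27/100) = 730 Mbps
File size in Mb = 562 * 8 = 4496 Mb
Time = 4496 / 730
Time = 6.1589 seconds


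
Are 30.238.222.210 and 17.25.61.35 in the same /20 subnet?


Mask: 255.255.240.0
30.238.222.210 AND mask = 30.238.208.0
17.25.61.35 AND mask = 17.25.48.0
No, different subnets (30.238.208.0 vs 17.25.48.0)


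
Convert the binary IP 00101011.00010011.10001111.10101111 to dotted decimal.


00101011 = 43
00010011 = 19
10001111 = 143
10101111 = 175
IP: 43.19.143.175


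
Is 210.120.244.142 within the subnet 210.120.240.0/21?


Subnet network: 210.120.240.0
Test IP AND mask: 210.120.240.0
Yes, 210.120.244.142 is in 210.120.240.0/21


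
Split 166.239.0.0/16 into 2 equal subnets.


New prefix = 16 + 1 = 17
Each subnet has 32768 addresses
  166.239.0.0/17
  166.239.128.0/17
Subnets: 166.239.0.0/17, 166.239.128.0/17


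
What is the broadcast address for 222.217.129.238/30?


Network: 222.217.129.236/30
Host bits = 2
Set all host bits to 1:
Broadcast: 222.217.129.239


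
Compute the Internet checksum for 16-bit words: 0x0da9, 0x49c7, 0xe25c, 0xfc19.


Sum all words (with carry folding):
+ 0x0da9 = 0x0da9
+ 0x49c7 = 0x5770
+ 0xe25c = 0x39cd
+ 0xfc19 = 0x35e7
One's complement: ~0x35e7
Checksum = 0xca18


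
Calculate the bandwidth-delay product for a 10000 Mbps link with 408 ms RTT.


BDP = bandwidth * RTT
= 10000 Mbps * 408 ms
= 10000 * 1e6 * 408 / 1000 bits
= 4080000000 bits
= 510000000 bytes
= 498046.875 KB
BDP = 4080000000 bits (510000000 bytes)


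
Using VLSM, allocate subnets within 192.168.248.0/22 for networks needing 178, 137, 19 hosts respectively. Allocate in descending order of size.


178 hosts -> /24 (254 usable): 192.168.248.0/24
137 hosts -> /24 (254 usable): 192.168.249.0/24
19 hosts -> /27 (30 usable): 192.168.250.0/27
Allocation: 192.168.248.0/24 (178 hosts, 254 usable); 192.168.249.0/24 (137 hosts, 254 usable); 192.168.250.0/27 (19 hosts, 30 usable)


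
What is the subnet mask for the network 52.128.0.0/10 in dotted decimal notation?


/10 means 10 network bits, 22 host bits
Binary: 11111111110000000000000000000000
Mask: 255.192.0.0


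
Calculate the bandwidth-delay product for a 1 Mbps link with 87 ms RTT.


BDP = bandwidth * RTT
= 1 Mbps * 87 ms
= 1 * 1e6 * 87 / 1000 bits
= 87000 bits
= 10875 bytes
= 10.6201 KB
BDP = 87000 bits (10875 bytes)


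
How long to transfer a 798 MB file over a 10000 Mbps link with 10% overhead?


Effective throughput = 10000 * (1 - 10/100) = 9000 Mbps
File size in Mb = 798 * 8 = 6384 Mb
Time = 6384 / 9000
Time = 0.7093 seconds


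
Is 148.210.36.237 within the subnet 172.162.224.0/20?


Subnet network: 172.162.224.0
Test IP AND mask: 148.210.32.0
No, 148.210.36.237 is not in 172.162.224.0/20


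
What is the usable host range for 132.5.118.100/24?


Network: 132.5.118.0
Broadcast: 132.5.118.255
First usable = network + 1
Last usable = broadcast - 1
Range: 132.5.118.1 to 132.5.118.254


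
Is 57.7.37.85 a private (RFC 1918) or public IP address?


RFC 1918 private ranges:
  10.0.0.0/8 (10.0.0.0 - 10.255.255.255)
  172.16.0.0/12 (172.16.0.0 - 172.31.255.255)
  192.168.0.0/16 (192.168.0.0 - 192.168.255.255)
Public (not in any RFC 1918 range)


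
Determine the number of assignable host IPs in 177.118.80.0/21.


Host bits = 32 - 21 = 11
Total addresses = 2^11 = 2048
Usable = total - 2 (network and broadcast)
Usable hosts: 2046


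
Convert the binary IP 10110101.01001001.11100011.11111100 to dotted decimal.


10110101 = 181
01001001 = 73
11100011 = 227
11111100 = 252
IP: 181.73.227.252


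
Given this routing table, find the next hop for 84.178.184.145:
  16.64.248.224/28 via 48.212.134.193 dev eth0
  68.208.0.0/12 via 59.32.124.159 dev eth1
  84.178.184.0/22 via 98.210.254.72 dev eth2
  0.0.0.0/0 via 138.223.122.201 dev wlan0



Longest prefix match for 84.178.184.145:
  /28 16.64.248.224: no
  /12 68.208.0.0: no
  /22 84.178.184.0: MATCH
  /0 0.0.0.0: MATCH
Selected: next-hop 98.210.254.72 via eth2 (matched /22)


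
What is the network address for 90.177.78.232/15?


IP:   01011010.10110001.01001110.11101000
Mask: 11111111.11111110.00000000.00000000
AND operation:
Net:  01011010.10110000.00000000.00000000
Network: 90.176.0.0/15


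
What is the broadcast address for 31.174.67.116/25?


Network: 31.174.67.0/25
Host bits = 7
Set all host bits to 1:
Broadcast: 31.174.67.127


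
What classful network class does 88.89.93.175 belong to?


First octet: 88
Binary: 01011000
0xxxxxxx -> Class A (1-126)
Class A, default mask 255.0.0.0 (/8)


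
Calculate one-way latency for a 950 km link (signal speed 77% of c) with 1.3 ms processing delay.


Speed = 0.77 * 3e5 km/s = 231000 km/s
Propagation delay = 950 / 231000 = 0.0041 s = 4.1126 ms
Processing delay = 1.3 ms
Total one-way latency = 5.4126 ms


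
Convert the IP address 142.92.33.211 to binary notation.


142 = 10001110
92 = 01011100
33 = 00100001
211 = 11010011
Binary: 10001110.01011100.00100001.11010011


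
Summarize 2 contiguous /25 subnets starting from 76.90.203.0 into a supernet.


Original prefix: /25
Number of subnets: 2 = 2^1
New prefix = 25 - 1 = 24
Supernet: 76.90.203.0/24


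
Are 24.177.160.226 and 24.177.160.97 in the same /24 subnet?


Mask: 255.255.255.0
24.177.160.226 AND mask = 24.177.160.0
24.177.160.97 AND mask = 24.177.160.0
Yes, same subnet (24.177.160.0)


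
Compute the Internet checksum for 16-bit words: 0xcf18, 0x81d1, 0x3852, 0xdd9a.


Sum all words (with carry folding):
+ 0xcf18 = 0xcf18
+ 0x81d1 = 0x50ea
+ 0x3852 = 0x893c
+ 0xdd9a = 0x66d7
One's complement: ~0x66d7
Checksum = 0x9928


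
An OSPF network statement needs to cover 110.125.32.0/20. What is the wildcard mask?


Subnet mask: 255.255.240.0
Wildcard = 255.255.255.255 - subnet mask
255 - 255 = 0
255 - 255 = 0
255 - 240 = 15
255 - 0 = 255
Wildcard: 0.0.15.255


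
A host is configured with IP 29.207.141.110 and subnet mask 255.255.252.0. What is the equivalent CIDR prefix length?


Binary: 11111111.11111111.11111100.00000000
Count leading 1s
Prefix: /22


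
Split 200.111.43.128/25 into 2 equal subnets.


New prefix = 25 + 1 = 26
Each subnet has 64 addresses
  200.111.43.128/26
  200.111.43.192/26
Subnets: 200.111.43.128/26, 200.111.43.192/26


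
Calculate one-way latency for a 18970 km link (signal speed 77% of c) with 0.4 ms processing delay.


Speed = 0.77 * 3e5 km/s = 231000 km/s
Propagation delay = 18970 / 231000 = 0.0821 s = 82.1212 ms
Processing delay = 0.4 ms
Total one-way latency = 82.5212 ms


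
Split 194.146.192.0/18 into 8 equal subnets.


New prefix = 18 + 3 = 21
Each subnet has 2048 addresses
  194.146.192.0/21
  194.146.200.0/21
  194.146.208.0/21
  194.146.216.0/21
  194.146.224.0/21
  194.146.232.0/21
  194.146.240.0/21
  194.146.248.0/21
Subnets: 194.146.192.0/21, 194.146.200.0/21, 194.146.208.0/21, 194.146.216.0/21, 194.146.224.0/21, 194.146.232.0/21, 194.146.240.0/21, 194.146.248.0/21


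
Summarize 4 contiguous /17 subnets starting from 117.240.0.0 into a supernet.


Original prefix: /17
Number of subnets: 4 = 2^2
New prefix = 17 - 2 = 15
Supernet: 117.240.0.0/15


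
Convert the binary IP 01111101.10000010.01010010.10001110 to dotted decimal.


01111101 = 125
10000010 = 130
01010010 = 82
10001110 = 142
IP: 125.130.82.142


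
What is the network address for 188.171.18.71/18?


IP:   10111100.10101011.00010010.01000111
Mask: 11111111.11111111.11000000.00000000
AND operation:
Net:  10111100.10101011.00000000.00000000
Network: 188.171.0.0/18


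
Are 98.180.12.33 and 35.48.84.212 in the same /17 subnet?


Mask: 255.255.128.0
98.180.12.33 AND mask = 98.180.0.0
35.48.84.212 AND mask = 35.48.0.0
No, different subnets (98.180.0.0 vs 35.48.0.0)


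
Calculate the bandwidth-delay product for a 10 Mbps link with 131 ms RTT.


BDP = bandwidth * RTT
= 10 Mbps * 131 ms
= 10 * 1e6 * 131 / 1000 bits
= 1310000 bits
= 163750 bytes
= 159.9121 KB
BDP = 1310000 bits (163750 bytes)


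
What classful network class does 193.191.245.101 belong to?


First octet: 193
Binary: 11000001
110xxxxx -> Class C (192-223)
Class C, default mask 255.255.255.0 (/24)


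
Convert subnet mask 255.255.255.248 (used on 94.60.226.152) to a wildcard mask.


Subnet mask: 255.255.255.248
Wildcard = 255.255.255.255 - subnet mask
255 - 255 = 0
255 - 255 = 0
255 - 255 = 0
255 - 248 = 7
Wildcard: 0.0.0.7


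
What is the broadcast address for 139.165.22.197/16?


Network: 139.165.0.0/16
Host bits = 16
Set all host bits to 1:
Broadcast: 139.165.255.255


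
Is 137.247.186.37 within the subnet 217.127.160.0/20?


Subnet network: 217.127.160.0
Test IP AND mask: 137.247.176.0
No, 137.247.186.37 is not in 217.127.160.0/20


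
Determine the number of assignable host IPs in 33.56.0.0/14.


Host bits = 32 - 14 = 18
Total addresses = 2^18 = 262144
Usable = total - 2 (network and broadcast)
Usable hosts: 262142


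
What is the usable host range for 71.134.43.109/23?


Network: 71.134.42.0
Broadcast: 71.134.43.255
First usable = network + 1
Last usable = broadcast - 1
Range: 71.134.42.1 to 71.134.43.254


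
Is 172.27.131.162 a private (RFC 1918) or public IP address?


RFC 1918 private ranges:
  10.0.0.0/8 (10.0.0.0 - 10.255.255.255)
  172.16.0.0/12 (172.16.0.0 - 172.31.255.255)
  192.168.0.0/16 (192.168.0.0 - 192.168.255.255)
Private (in 172.16.0.0/12)


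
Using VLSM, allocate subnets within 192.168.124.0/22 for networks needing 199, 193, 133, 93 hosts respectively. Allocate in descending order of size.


199 hosts -> /24 (254 usable): 192.168.124.0/24
193 hosts -> /24 (254 usable): 192.168.125.0/24
133 hosts -> /24 (254 usable): 192.168.126.0/24
93 hosts -> /25 (126 usable): 192.168.127.0/25
Allocation: 192.168.124.0/24 (199 hosts, 254 usable); 192.168.125.0/24 (193 hosts, 254 usable); 192.168.126.0/24 (133 hosts, 254 usable); 192.168.127.0/25 (93 hosts, 126 usable)


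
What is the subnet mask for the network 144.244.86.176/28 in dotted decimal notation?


/28 means 28 network bits, 4 host bits
Binary: 11111111111111111111111111110000
Mask: 255.255.255.240


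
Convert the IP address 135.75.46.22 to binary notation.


135 = 10000111
75 = 01001011
46 = 00101110
22 = 00010110
Binary: 10000111.01001011.00101110.00010110


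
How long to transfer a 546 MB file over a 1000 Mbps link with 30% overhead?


Effective throughput = 1000 * (1 - 30/100) = 700 Mbps
File size in Mb = 546 * 8 = 4368 Mb
Time = 4368 / 700
Time = 6.24 seconds


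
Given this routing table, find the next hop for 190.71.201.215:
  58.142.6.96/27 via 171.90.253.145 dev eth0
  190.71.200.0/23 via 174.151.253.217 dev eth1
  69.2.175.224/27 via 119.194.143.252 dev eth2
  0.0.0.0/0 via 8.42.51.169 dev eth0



Longest prefix match for 190.71.201.215:
  /27 58.142.6.96: no
  /23 190.71.200.0: MATCH
  /27 69.2.175.224: no
  /0 0.0.0.0: MATCH
Selected: next-hop 174.151.253.217 via eth1 (matched /23)


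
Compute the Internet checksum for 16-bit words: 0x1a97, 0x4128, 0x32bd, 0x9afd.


Sum all words (with carry folding):
+ 0x1a97 = 0x1a97
+ 0x4128 = 0x5bbf
+ 0x32bd = 0x8e7c
+ 0x9afd = 0x297a
One's complement: ~0x297a
Checksum = 0xd685


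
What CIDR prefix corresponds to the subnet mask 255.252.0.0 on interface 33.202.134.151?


Binary: 11111111.11111100.00000000.00000000
Count leading 1s
Prefix: /14


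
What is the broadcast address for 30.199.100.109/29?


Network: 30.199.100.104/29
Host bits = 3
Set all host bits to 1:
Broadcast: 30.199.100.111


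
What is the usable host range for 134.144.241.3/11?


Network: 134.128.0.0
Broadcast: 134.159.255.255
First usable = network + 1
Last usable = broadcast - 1
Range: 134.128.0.1 to 134.159.255.254


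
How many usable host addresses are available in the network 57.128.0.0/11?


Host bits = 32 - 11 = 21
Total addresses = 2^21 = 2097152
Usable = total - 2 (network and broadcast)
Usable hosts: 2097150


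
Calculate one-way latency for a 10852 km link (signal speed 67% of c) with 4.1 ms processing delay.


Speed = 0.67 * 3e5 km/s = 201000 km/s
Propagation delay = 10852 / 201000 = 0.054 s = 53.99 ms
Processing delay = 4.1 ms
Total one-way latency = 58.09 ms


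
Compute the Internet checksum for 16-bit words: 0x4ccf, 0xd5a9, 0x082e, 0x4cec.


Sum all words (with carry folding):
+ 0x4ccf = 0x4ccf
+ 0xd5a9 = 0x2279
+ 0x082e = 0x2aa7
+ 0x4cec = 0x7793
One's complement: ~0x7793
Checksum = 0x886c


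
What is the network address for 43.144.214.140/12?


IP:   00101011.10010000.11010110.10001100
Mask: 11111111.11110000.00000000.00000000
AND operation:
Net:  00101011.10010000.00000000.00000000
Network: 43.144.0.0/12


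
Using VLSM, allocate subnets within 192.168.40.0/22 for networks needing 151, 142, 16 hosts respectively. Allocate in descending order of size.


151 hosts -> /24 (254 usable): 192.168.40.0/24
142 hosts -> /24 (254 usable): 192.168.41.0/24
16 hosts -> /27 (30 usable): 192.168.42.0/27
Allocation: 192.168.40.0/24 (151 hosts, 254 usable); 192.168.41.0/24 (142 hosts, 254 usable); 192.168.42.0/27 (16 hosts, 30 usable)


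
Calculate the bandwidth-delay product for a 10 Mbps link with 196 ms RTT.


BDP = bandwidth * RTT
= 10 Mbps * 196 ms
= 10 * 1e6 * 196 / 1000 bits
= 1960000 bits
= 245000 bytes
= 239.2578 KB
BDP = 1960000 bits (245000 bytes)


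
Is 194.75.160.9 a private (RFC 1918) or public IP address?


RFC 1918 private ranges:
  10.0.0.0/8 (10.0.0.0 - 10.255.255.255)
  172.16.0.0/12 (172.16.0.0 - 172.31.255.255)
  192.168.0.0/16 (192.168.0.0 - 192.168.255.255)
Public (not in any RFC 1918 range)


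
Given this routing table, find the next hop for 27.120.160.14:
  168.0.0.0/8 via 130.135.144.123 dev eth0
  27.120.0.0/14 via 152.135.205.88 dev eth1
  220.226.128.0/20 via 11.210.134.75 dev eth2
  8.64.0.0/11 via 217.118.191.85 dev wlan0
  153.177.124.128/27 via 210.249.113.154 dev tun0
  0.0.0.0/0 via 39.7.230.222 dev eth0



Longest prefix match for 27.120.160.14:
  /8 168.0.0.0: no
  /14 27.120.0.0: MATCH
  /20 220.226.128.0: no
  /11 8.64.0.0: no
  /27 153.177.124.128: no
  /0 0.0.0.0: MATCH
Selected: next-hop 152.135.205.88 via eth1 (matched /14)


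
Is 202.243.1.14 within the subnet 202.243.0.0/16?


Subnet network: 202.243.0.0
Test IP AND mask: 202.243.0.0
Yes, 202.243.1.14 is in 202.243.0.0/16


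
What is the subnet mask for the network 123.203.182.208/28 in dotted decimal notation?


/28 means 28 network bits, 4 host bits
Binary: 11111111111111111111111111110000
Mask: 255.255.255.240


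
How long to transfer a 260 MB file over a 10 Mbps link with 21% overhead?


Effective throughput = 10 * (1 - 21/100) = 7.9 Mbps
File size in Mb = 260 * 8 = 2080 Mb
Time = 2080 / 7.9
Time = 263.2911 seconds


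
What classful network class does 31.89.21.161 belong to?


First octet: 31
Binary: 00011111
0xxxxxxx -> Class A (1-126)
Class A, default mask 255.0.0.0 (/8)


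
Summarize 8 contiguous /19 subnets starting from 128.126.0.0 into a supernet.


Original prefix: /19
Number of subnets: 8 = 2^3
New prefix = 19 - 3 = 16
Supernet: 128.126.0.0/16


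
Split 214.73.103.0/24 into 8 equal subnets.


New prefix = 24 + 3 = 27
Each subnet has 32 addresses
  214.73.103.0/27
  214.73.103.32/27
  214.73.103.64/27
  214.73.103.96/27
  214.73.103.128/27
  214.73.103.160/27
  214.73.103.192/27
  214.73.103.224/27
Subnets: 214.73.103.0/27, 214.73.103.32/27, 214.73.103.64/27, 214.73.103.96/27, 214.73.103.128/27, 214.73.103.160/27, 214.73.103.192/27, 214.73.103.224/27


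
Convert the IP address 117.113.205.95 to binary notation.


117 = 01110101
113 = 01110001
205 = 11001101
95 = 01011111
Binary: 01110101.01110001.11001101.01011111


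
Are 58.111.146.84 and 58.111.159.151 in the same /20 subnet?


Mask: 255.255.240.0
58.111.146.84 AND mask = 58.111.144.0
58.111.159.151 AND mask = 58.111.144.0
Yes, same subnet (58.111.144.0)


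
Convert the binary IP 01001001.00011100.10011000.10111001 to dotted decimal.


01001001 = 73
00011100 = 28
10011000 = 152
10111001 = 185
IP: 73.28.152.185


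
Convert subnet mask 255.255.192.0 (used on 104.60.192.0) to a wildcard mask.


Subnet mask: 255.255.192.0
Wildcard = 255.255.255.255 - subnet mask
255 - 255 = 0
255 - 255 = 0
255 - 192 = 63
255 - 0 = 255
Wildcard: 0.0.63.255


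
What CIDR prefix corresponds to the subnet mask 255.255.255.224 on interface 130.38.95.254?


Binary: 11111111.11111111.11111111.11100000
Count leading 1s
Prefix: /27


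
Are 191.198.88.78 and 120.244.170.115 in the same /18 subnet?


Mask: 255.255.192.0
191.198.88.78 AND mask = 191.198.64.0
120.244.170.115 AND mask = 120.244.128.0
No, different subnets (191.198.64.0 vs 120.244.128.0)


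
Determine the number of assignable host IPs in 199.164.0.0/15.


Host bits = 32 - 15 = 17
Total addresses = 2^17 = 131072
Usable = total - 2 (network and broadcast)
Usable hosts: 131070


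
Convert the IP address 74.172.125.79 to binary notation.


74 = 01001010
172 = 10101100
125 = 01111101
79 = 01001111
Binary: 01001010.10101100.01111101.01001111


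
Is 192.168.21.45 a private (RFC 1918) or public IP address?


RFC 1918 private ranges:
  10.0.0.0/8 (10.0.0.0 - 10.255.255.255)
  172.16.0.0/12 (172.16.0.0 - 172.31.255.255)
  192.168.0.0/16 (192.168.0.0 - 192.168.255.255)
Private (in 192.168.0.0/16)


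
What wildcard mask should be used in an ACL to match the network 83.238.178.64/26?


Subnet mask: 255.255.255.192
Wildcard = 255.255.255.255 - subnet mask
255 - 255 = 0
255 - 255 = 0
255 - 255 = 0
255 - 192 = 63
Wildcard: 0.0.0.63


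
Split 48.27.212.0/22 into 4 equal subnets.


New prefix = 22 + 2 = 24
Each subnet has 256 addresses
  48.27.212.0/24
  48.27.213.0/24
  48.27.214.0/24
  48.27.215.0/24
Subnets: 48.27.212.0/24, 48.27.213.0/24, 48.27.214.0/24, 48.27.215.0/24


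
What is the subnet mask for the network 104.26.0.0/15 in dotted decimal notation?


/15 means 15 network bits, 17 host bits
Binary: 11111111111111100000000000000000
Mask: 255.254.0.0


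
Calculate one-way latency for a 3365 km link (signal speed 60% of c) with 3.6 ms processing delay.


Speed = 0.6 * 3e5 km/s = 180000 km/s
Propagation delay = 3365 / 180000 = 0.0187 s = 18.6944 ms
Processing delay = 3.6 ms
Total one-way latency = 22.2944 ms


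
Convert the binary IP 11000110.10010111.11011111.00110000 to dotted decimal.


11000110 = 198
10010111 = 151
11011111 = 223
00110000 = 48
IP: 198.151.223.48


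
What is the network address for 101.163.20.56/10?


IP:   01100101.10100011.00010100.00111000
Mask: 11111111.11000000.00000000.00000000
AND operation:
Net:  01100101.10000000.00000000.00000000
Network: 101.128.0.0/10


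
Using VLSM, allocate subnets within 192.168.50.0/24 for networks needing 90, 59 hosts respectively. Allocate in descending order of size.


90 hosts -> /25 (126 usable): 192.168.50.0/25
59 hosts -> /26 (62 usable): 192.168.50.128/26
Allocation: 192.168.50.0/25 (90 hosts, 126 usable); 192.168.50.128/26 (59 hosts, 62 usable)


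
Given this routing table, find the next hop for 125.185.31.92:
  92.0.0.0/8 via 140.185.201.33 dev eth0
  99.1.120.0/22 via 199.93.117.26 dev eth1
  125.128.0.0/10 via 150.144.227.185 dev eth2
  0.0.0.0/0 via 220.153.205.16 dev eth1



Longest prefix match for 125.185.31.92:
  /8 92.0.0.0: no
  /22 99.1.120.0: no
  /10 125.128.0.0: MATCH
  /0 0.0.0.0: MATCH
Selected: next-hop 150.144.227.185 via eth2 (matched /10)


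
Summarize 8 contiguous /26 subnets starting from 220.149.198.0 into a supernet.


Original prefix: /26
Number of subnets: 8 = 2^3
New prefix = 26 - 3 = 23
Supernet: 220.149.198.0/23


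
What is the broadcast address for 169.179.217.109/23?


Network: 169.179.216.0/23
Host bits = 9
Set all host bits to 1:
Broadcast: 169.179.217.255


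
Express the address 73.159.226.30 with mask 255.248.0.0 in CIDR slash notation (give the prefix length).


Binary: 11111111.11111000.00000000.00000000
Count leading 1s
Prefix: /13


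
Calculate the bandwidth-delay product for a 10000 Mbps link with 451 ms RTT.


BDP = bandwidth * RTT
= 10000 Mbps * 451 ms
= 10000 * 1e6 * 451 / 1000 bits
= 4510000000 bits
= 563750000 bytes
= 550537.1094 KB
BDP = 4510000000 bits (563750000 bytes)


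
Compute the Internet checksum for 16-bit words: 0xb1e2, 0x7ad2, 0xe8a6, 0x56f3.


Sum all words (with carry folding):
+ 0xb1e2 = 0xb1e2
+ 0x7ad2 = 0x2cb5
+ 0xe8a6 = 0x155c
+ 0x56f3 = 0x6c4f
One's complement: ~0x6c4f
Checksum = 0x93b0


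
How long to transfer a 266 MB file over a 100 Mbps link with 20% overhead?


Effective throughput = 100 * (1 - 20/100) = 80 Mbps
File size in Mb = 266 * 8 = 2128 Mb
Time = 2128 / 80
Time = 26.6 seconds


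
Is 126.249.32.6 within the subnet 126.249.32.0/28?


Subnet network: 126.249.32.0
Test IP AND mask: 126.249.32.0
Yes, 126.249.32.6 is in 126.249.32.0/28


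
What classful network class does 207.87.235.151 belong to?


First octet: 207
Binary: 11001111
110xxxxx -> Class C (192-223)
Class C, default mask 255.255.255.0 (/24)


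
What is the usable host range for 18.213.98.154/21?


Network: 18.213.96.0
Broadcast: 18.213.103.255
First usable = network + 1
Last usable = broadcast - 1
Range: 18.213.96.1 to 18.213.103.254


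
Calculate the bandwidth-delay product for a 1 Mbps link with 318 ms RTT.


BDP = bandwidth * RTT
= 1 Mbps * 318 ms
= 1 * 1e6 * 318 / 1000 bits
= 318000 bits
= 39750 bytes
= 38.8184 KB
BDP = 318000 bits (39750 bytes)


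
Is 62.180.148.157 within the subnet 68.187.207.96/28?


Subnet network: 68.187.207.96
Test IP AND mask: 62.180.148.144
No, 62.180.148.157 is not in 68.187.207.96/28


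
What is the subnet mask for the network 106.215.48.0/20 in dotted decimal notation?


/20 means 20 network bits, 12 host bits
Binary: 11111111111111111111000000000000
Mask: 255.255.240.0


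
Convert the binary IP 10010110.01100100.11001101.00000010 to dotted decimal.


10010110 = 150
01100100 = 100
11001101 = 205
00000010 = 2
IP: 150.100.205.2


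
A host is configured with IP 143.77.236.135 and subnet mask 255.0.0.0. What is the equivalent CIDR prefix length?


Binary: 11111111.00000000.00000000.00000000
Count leading 1s
Prefix: /8


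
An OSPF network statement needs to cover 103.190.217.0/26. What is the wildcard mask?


Subnet mask: 255.255.255.192
Wildcard = 255.255.255.255 - subnet mask
255 - 255 = 0
255 - 255 = 0
255 - 255 = 0
255 - 192 = 63
Wildcard: 0.0.0.63


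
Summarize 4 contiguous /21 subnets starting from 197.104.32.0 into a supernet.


Original prefix: /21
Number of subnets: 4 = 2^2
New prefix = 21 - 2 = 19
Supernet: 197.104.32.0/19


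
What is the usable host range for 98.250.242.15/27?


Network: 98.250.242.0
Broadcast: 98.250.242.31
First usable = network + 1
Last usable = broadcast - 1
Range: 98.250.242.1 to 98.250.242.30


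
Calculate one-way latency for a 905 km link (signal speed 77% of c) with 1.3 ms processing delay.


Speed = 0.77 * 3e5 km/s = 231000 km/s
Propagation delay = 905 / 231000 = 0.0039 s = 3.9177 ms
Processing delay = 1.3 ms
Total one-way latency = 5.2177 ms


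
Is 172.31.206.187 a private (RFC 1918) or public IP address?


RFC 1918 private ranges:
  10.0.0.0/8 (10.0.0.0 - 10.255.255.255)
  172.16.0.0/12 (172.16.0.0 - 172.31.255.255)
  192.168.0.0/16 (192.168.0.0 - 192.168.255.255)
Private (in 172.16.0.0/12)


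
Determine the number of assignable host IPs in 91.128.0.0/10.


Host bits = 32 - 10 = 22
Total addresses = 2^22 = 4194304
Usable = total - 2 (network and broadcast)
Usable hosts: 4194302


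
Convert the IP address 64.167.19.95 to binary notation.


64 = 01000000
167 = 10100111
19 = 00010011
95 = 01011111
Binary: 01000000.10100111.00010011.01011111


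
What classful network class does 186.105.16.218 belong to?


First octet: 186
Binary: 10111010
10xxxxxx -> Class B (128-191)
Class B, default mask 255.255.0.0 (/16)


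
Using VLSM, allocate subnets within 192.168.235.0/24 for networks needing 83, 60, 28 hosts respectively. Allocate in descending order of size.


83 hosts -> /25 (126 usable): 192.168.235.0/25
60 hosts -> /26 (62 usable): 192.168.235.128/26
28 hosts -> /27 (30 usable): 192.168.235.192/27
Allocation: 192.168.235.0/25 (83 hosts, 126 usable); 192.168.235.128/26 (60 hosts, 62 usable); 192.168.235.192/27 (28 hosts, 30 usable)


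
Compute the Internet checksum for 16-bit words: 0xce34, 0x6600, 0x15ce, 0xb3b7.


Sum all words (with carry folding):
+ 0xce34 = 0xce34
+ 0x6600 = 0x3435
+ 0x15ce = 0x4a03
+ 0xb3b7 = 0xfdba
One's complement: ~0xfdba
Checksum = 0x0245


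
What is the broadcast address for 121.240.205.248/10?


Network: 121.192.0.0/10
Host bits = 22
Set all host bits to 1:
Broadcast: 121.255.255.255


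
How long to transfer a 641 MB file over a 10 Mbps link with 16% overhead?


Effective throughput = 10 * (1 - 16/100) = 8.4 Mbps
File size in Mb = 641 * 8 = 5128 Mb
Time = 5128 / 8.4
Time = 610.4762 seconds


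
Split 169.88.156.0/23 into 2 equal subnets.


New prefix = 23 + 1 = 24
Each subnet has 256 addresses
  169.88.156.0/24
  169.88.157.0/24
Subnets: 169.88.156.0/24, 169.88.157.0/24


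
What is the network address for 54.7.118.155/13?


IP:   00110110.00000111.01110110.10011011
Mask: 11111111.11111000.00000000.00000000
AND operation:
Net:  00110110.00000000.00000000.00000000
Network: 54.0.0.0/13


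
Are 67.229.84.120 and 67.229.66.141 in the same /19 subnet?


Mask: 255.255.224.0
67.229.84.120 AND mask = 67.229.64.0
67.229.66.141 AND mask = 67.229.64.0
Yes, same subnet (67.229.64.0)


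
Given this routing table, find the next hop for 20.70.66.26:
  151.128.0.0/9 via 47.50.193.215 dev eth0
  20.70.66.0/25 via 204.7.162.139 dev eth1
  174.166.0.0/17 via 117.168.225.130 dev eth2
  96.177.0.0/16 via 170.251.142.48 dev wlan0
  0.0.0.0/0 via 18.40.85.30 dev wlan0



Longest prefix match for 20.70.66.26:
  /9 151.128.0.0: no
  /25 20.70.66.0: MATCH
  /17 174.166.0.0: no
  /16 96.177.0.0: no
  /0 0.0.0.0: MATCH
Selected: next-hop 204.7.162.139 via eth1 (matched /25)


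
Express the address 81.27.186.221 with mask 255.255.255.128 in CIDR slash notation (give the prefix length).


Binary: 11111111.11111111.11111111.10000000
Count leading 1s
Prefix: /25


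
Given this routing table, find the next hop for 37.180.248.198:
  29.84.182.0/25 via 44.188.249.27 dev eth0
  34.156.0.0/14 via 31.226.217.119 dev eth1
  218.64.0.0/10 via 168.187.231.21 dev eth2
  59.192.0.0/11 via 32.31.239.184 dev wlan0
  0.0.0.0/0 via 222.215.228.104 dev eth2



Longest prefix match for 37.180.248.198:
  /25 29.84.182.0: no
  /14 34.156.0.0: no
  /10 218.64.0.0: no
  /11 59.192.0.0: no
  /0 0.0.0.0: MATCH
Selected: next-hop 222.215.228.104 via eth2 (matched /0)


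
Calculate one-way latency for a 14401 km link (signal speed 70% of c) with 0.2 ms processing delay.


Speed = 0.7 * 3e5 km/s = 210000 km/s
Propagation delay = 14401 / 210000 = 0.0686 s = 68.5762 ms
Processing delay = 0.2 ms
Total one-way latency = 68.7762 ms


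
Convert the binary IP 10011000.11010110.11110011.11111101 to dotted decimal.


10011000 = 152
11010110 = 214
11110011 = 243
11111101 = 253
IP: 152.214.243.253


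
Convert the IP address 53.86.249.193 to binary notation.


53 = 00110101
86 = 01010110
249 = 11111001
193 = 11000001
Binary: 00110101.01010110.11111001.11000001


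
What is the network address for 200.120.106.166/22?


IP:   11001000.01111000.01101010.10100110
Mask: 11111111.11111111.11111100.00000000
AND operation:
Net:  11001000.01111000.01101000.00000000
Network: 200.120.104.0/22


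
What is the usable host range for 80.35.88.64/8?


Network: 80.0.0.0
Broadcast: 80.255.255.255
First usable = network + 1
Last usable = broadcast - 1
Range: 80.0.0.1 to 80.255.255.254


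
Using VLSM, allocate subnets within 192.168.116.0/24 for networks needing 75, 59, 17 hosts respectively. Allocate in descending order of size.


75 hosts -> /25 (126 usable): 192.168.116.0/25
59 hosts -> /26 (62 usable): 192.168.116.128/26
17 hosts -> /27 (30 usable): 192.168.116.192/27
Allocation: 192.168.116.0/25 (75 hosts, 126 usable); 192.168.116.128/26 (59 hosts, 62 usable); 192.168.116.192/27 (17 hosts, 30 usable)


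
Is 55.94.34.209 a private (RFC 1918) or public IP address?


RFC 1918 private ranges:
  10.0.0.0/8 (10.0.0.0 - 10.255.255.255)
  172.16.0.0/12 (172.16.0.0 - 172.31.255.255)
  192.168.0.0/16 (192.168.0.0 - 192.168.255.255)
Public (not in any RFC 1918 range)


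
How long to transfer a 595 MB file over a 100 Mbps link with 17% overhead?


Effective throughput = 100 * (1 - 17/100) = 83 Mbps
File size in Mb = 595 * 8 = 4760 Mb
Time = 4760 / 83
Time = 57.3494 seconds


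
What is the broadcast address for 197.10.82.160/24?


Network: 197.10.82.0/24
Host bits = 8
Set all host bits to 1:
Broadcast: 197.10.82.255


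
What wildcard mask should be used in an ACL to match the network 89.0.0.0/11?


Subnet mask: 255.224.0.0
Wildcard = 255.255.255.255 - subnet mask
255 - 255 = 0
255 - 224 = 31
255 - 0 = 255
255 - 0 = 255
Wildcard: 0.31.255.255


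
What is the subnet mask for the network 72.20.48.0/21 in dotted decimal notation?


/21 means 21 network bits, 11 host bits
Binary: 11111111111111111111100000000000
Mask: 255.255.248.0


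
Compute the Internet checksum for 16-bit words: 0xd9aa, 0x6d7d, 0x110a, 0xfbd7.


Sum all words (with carry folding):
+ 0xd9aa = 0xd9aa
+ 0x6d7d = 0x4728
+ 0x110a = 0x5832
+ 0xfbd7 = 0x540a
One's complement: ~0x540a
Checksum = 0xabf5


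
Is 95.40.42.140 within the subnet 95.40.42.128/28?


Subnet network: 95.40.42.128
Test IP AND mask: 95.40.42.128
Yes, 95.40.42.140 is in 95.40.42.128/28


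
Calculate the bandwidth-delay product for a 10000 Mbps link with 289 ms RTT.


BDP = bandwidth * RTT
= 10000 Mbps * 289 ms
= 10000 * 1e6 * 289 / 1000 bits
= 2890000000 bits
= 361250000 bytes
= 352783.2031 KB
BDP = 2890000000 bits (361250000 bytes)


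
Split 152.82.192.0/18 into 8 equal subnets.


New prefix = 18 + 3 = 21
Each subnet has 2048 addresses
  152.82.192.0/21
  152.82.200.0/21
  152.82.208.0/21
  152.82.216.0/21
  152.82.224.0/21
  152.82.232.0/21
  152.82.240.0/21
  152.82.248.0/21
Subnets: 152.82.192.0/21, 152.82.200.0/21, 152.82.208.0/21, 152.82.216.0/21, 152.82.224.0/21, 152.82.232.0/21, 152.82.240.0/21, 152.82.248.0/21


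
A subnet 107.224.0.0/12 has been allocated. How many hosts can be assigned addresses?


Host bits = 32 - 12 = 20
Total addresses = 2^20 = 1048576
Usable = total - 2 (network and broadcast)
Usable hosts: 1048574


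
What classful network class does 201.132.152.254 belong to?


First octet: 201
Binary: 11001001
110xxxxx -> Class C (192-223)
Class C, default mask 255.255.255.0 (/24)


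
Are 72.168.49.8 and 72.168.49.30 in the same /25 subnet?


Mask: 255.255.255.128
72.168.49.8 AND mask = 72.168.49.0
72.168.49.30 AND mask = 72.168.49.0
Yes, same subnet (72.168.49.0)


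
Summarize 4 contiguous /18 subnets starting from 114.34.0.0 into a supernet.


Original prefix: /18
Number of subnets: 4 = 2^2
New prefix = 18 - 2 = 16
Supernet: 114.34.0.0/16


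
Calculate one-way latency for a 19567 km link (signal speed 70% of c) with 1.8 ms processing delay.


Speed = 0.7 * 3e5 km/s = 210000 km/s
Propagation delay = 19567 / 210000 = 0.0932 s = 93.1762 ms
Processing delay = 1.8 ms
Total one-way latency = 94.9762 ms


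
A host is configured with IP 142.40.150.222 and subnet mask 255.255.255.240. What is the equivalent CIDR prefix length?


Binary: 11111111.11111111.11111111.11110000
Count leading 1s
Prefix: /28
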